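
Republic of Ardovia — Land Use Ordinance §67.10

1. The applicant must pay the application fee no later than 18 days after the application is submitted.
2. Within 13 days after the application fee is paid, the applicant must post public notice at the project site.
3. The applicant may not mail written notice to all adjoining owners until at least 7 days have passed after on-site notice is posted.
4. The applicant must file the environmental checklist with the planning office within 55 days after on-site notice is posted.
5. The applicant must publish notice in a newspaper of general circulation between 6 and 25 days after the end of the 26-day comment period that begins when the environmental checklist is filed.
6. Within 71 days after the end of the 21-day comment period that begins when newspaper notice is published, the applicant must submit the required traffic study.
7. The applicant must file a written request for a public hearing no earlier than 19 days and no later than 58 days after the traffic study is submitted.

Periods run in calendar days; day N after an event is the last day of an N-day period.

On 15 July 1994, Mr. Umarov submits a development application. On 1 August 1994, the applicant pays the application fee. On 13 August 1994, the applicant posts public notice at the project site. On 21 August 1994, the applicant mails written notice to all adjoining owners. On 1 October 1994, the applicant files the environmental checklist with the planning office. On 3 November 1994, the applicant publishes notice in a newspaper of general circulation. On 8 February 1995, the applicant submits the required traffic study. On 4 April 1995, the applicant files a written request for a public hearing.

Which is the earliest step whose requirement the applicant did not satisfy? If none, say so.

Step 1: 18 days after 15 July 1994 (when the application is submitted) is 2 August 1994; 1 August 1994 is within that limit.
Step 2: 13 days after 1 August 1994 (when the application fee is paid) is 14 August 1994; done 13 August 1994 — timely.
Step 3: the earliest permitted date is 7 days after 13 August 1994 (when on-site notice is posted), i.e. 20 August 1994; done 21 August 1994, after the minimum wait.
Step 4: 55 days after 13 August 1994 (when on-site notice is posted) is 7 October 1994; done 1 October 1994 — timely.
Step 5: the window is 6–25 days after 27 October 1994 (end of the 26-day comment period, which began when the environmental checklist is filed on 1 October 1994), so 2 November 1994 through 21 November 1994; done 3 November 1994 — within the window.
Step 6: 71 days after 24 November 1994 (end of the 21-day comment period, which began when newspaper notice is published on 3 November 1994) is 3 February 1995; not done until 8 February 1995, 5 days after the deadline.
The procedure was therefore not followed at step 6.

Step 6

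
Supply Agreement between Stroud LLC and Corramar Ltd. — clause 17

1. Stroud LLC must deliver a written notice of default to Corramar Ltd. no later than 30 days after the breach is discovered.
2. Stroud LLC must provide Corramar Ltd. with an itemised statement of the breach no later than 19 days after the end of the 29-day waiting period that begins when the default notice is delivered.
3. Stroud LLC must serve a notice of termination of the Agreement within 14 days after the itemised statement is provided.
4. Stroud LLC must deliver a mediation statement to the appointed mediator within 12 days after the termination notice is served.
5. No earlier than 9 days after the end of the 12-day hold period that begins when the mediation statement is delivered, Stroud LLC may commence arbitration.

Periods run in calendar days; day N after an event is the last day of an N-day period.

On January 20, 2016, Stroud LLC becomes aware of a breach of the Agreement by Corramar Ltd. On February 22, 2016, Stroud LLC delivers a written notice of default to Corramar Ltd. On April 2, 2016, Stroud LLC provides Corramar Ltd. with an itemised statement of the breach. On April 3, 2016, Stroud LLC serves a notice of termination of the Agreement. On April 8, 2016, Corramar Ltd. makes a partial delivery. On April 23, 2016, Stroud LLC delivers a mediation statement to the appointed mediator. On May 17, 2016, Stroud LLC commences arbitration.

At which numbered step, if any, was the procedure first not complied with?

Step 1

(1) due by January 20, 2016 + 30 days = February 19, 2016; not done until February 22, 2016, 3 days after the deadline.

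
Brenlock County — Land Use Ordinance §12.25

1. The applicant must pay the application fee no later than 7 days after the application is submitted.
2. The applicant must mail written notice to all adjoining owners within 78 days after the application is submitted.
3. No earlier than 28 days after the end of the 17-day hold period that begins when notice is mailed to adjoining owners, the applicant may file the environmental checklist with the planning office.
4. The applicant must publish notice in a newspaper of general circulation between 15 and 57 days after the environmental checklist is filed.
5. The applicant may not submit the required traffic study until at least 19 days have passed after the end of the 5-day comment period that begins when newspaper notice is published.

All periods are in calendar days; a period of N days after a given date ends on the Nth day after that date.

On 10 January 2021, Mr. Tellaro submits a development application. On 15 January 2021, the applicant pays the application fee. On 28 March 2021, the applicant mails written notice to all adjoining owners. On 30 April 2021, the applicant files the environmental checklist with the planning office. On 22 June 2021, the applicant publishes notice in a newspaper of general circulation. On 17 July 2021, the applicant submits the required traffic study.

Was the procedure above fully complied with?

(1) due by 10 January 2021 + 7 days = 17 January 2021; completed 15 January 2021, before the deadline.
(2) due by 10 January 2021 + 78 days = 29 March 2021; 28 March 2021 is within that limit.
(3) permitted from 14 April 2021 + 28 days = 12 May 2021 onward; done 30 April 2021 — 12 days too early.
No need to go further; step 3 was not satisfied.

No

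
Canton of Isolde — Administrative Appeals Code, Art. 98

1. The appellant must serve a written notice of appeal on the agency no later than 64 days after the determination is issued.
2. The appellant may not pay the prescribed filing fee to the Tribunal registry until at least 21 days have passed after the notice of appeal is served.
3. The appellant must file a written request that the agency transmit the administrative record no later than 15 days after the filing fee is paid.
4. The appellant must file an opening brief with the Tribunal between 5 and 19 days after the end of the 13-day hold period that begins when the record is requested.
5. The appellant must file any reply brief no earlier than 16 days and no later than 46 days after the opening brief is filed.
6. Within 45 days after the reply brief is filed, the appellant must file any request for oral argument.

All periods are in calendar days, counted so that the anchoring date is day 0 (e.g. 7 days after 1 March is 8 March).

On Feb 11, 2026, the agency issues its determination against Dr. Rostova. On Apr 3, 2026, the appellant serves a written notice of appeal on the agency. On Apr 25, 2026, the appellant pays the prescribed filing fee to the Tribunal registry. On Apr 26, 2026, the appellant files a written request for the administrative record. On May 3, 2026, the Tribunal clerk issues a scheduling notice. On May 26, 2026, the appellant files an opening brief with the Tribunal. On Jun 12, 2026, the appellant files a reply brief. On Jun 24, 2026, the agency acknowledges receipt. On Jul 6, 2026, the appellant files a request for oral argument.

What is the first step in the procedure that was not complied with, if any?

None — every step was satisfied

(1) due by Feb 11, 2026 + 64 days = Apr 16, 2026; Apr 3, 2026 is within that limit.
(2) permitted from Apr 3, 2026 + 21 days = Apr 24, 2026 onward; done Apr 25, 2026 — permitted.
(3) due by Apr 25, 2026 + 15 days = May 10, 2026; done Apr 26, 2026 — timely.
(4) the permitted window runs from May 9, 2026 + 5 = May 14, 2026 to May 9, 2026 + 19 = May 28, 2026; done May 26, 2026 — within the window.
(5) the permitted window runs from May 26, 2026 + 16 = Jun 11, 2026 to May 26, 2026 + 46 = Jul 11, 2026; Jun 12, 2026 falls inside that range.
(6) due by Jun 12, 2026 + 45 days = Jul 27, 2026; completed Jul 6, 2026, before the deadline.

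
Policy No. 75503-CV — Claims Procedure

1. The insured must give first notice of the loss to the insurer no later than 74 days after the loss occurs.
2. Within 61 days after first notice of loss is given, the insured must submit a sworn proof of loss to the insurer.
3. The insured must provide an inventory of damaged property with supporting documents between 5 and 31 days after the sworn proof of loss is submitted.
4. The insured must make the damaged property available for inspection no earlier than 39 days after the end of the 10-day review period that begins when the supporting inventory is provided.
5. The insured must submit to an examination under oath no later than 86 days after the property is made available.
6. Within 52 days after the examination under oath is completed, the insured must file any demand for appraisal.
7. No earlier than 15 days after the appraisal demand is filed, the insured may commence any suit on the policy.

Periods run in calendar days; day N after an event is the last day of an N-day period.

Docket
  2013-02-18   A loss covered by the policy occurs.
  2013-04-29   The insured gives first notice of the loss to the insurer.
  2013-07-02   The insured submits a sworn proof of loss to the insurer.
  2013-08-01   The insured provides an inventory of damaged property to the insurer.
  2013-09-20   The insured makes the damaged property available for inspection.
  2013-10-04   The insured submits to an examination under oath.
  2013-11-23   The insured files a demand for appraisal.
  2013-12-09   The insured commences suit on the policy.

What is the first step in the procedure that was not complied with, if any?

Step 2

Step 1: 74 days after 2013-02-18 (when the loss occurs) is 2013-05-03; completed 2013-04-29, before the deadline.
Step 2: 61 days after 2013-04-29 (when first notice of loss is given) is 2013-06-29; not done until 2013-07-02, 3 days after the deadline.
That is the first point of non-compliance.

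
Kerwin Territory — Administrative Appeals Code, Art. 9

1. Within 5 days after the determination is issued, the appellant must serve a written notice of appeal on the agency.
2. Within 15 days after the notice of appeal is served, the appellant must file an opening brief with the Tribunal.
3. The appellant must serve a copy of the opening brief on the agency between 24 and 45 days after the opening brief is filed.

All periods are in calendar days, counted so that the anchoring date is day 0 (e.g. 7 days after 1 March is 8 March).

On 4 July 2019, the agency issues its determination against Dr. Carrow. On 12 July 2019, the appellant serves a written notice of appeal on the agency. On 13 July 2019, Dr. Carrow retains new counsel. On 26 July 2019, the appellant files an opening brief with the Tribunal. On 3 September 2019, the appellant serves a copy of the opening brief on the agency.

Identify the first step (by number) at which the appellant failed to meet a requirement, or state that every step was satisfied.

(1) due by 4 July 2019 + 5 days = 9 July 2019; 12 July 2019 misses that deadline by 3 days.

Step 1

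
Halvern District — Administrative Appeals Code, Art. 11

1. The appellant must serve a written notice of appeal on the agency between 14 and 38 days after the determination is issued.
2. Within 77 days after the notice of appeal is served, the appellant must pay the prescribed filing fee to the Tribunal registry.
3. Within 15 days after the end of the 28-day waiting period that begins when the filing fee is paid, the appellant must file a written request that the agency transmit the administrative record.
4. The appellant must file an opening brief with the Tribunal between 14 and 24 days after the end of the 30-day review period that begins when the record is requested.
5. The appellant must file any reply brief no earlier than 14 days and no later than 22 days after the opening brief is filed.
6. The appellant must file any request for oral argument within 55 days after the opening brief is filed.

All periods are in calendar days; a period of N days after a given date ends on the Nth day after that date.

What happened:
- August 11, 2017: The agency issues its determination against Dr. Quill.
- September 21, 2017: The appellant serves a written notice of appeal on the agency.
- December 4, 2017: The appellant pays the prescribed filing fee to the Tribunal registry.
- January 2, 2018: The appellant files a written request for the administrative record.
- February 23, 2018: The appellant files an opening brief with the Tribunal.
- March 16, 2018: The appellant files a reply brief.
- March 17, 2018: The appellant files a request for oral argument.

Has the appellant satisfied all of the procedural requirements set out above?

No

Step 1: the window is 14–38 days after August 11, 2017 (when the determination is issued), so August 25, 2017 through September 18, 2017; done September 21, 2017 — 3 days after the window closed.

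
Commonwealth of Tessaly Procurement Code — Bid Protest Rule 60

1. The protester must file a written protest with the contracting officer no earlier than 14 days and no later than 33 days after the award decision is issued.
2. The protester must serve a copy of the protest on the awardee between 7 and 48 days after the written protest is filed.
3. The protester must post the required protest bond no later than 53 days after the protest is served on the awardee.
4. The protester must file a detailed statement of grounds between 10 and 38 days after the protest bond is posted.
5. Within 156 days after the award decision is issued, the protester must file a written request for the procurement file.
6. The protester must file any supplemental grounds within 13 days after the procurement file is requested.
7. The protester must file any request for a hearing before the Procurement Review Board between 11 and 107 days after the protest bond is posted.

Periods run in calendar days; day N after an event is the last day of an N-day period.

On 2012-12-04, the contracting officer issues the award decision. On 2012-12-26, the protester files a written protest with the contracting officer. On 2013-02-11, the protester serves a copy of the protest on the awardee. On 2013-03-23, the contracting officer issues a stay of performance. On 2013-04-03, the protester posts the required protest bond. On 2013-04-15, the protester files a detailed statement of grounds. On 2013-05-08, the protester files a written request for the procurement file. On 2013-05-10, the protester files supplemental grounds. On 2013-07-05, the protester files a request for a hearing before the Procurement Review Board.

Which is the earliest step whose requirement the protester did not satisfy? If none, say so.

None — every step was satisfied

Step 1: the window is 14–33 days after 2012-12-04 (when the award decision is issued), so 2012-12-18 through 2013-01-06; done 2012-12-26 — within the window.
Step 2: the window is 7–48 days after 2012-12-26 (when the written protest is filed), so 2013-01-02 through 2013-02-12; 2013-02-11 falls inside that range.
Step 3: 53 days after 2013-02-11 (when the protest is served on the awardee) is 2013-04-05; done 2013-04-03 — timely.
Step 4: the window is 10–38 days after 2013-04-03 (when the protest bond is posted), so 2013-04-13 through 2013-05-11; done 2013-04-15, which is between those dates.
Step 5: 156 days after 2012-12-04 (when the award decision is issued) is 2013-05-09; 2013-05-08 is within that limit.
Step 6: 13 days after 2013-05-08 (when the procurement file is requested) is 2013-05-21; 2013-05-10 is within that limit.
Step 7: the window is 11–107 days after 2013-04-03 (when the protest bond is posted), so 2013-04-14 through 2013-07-19; 2013-07-05 falls inside that range.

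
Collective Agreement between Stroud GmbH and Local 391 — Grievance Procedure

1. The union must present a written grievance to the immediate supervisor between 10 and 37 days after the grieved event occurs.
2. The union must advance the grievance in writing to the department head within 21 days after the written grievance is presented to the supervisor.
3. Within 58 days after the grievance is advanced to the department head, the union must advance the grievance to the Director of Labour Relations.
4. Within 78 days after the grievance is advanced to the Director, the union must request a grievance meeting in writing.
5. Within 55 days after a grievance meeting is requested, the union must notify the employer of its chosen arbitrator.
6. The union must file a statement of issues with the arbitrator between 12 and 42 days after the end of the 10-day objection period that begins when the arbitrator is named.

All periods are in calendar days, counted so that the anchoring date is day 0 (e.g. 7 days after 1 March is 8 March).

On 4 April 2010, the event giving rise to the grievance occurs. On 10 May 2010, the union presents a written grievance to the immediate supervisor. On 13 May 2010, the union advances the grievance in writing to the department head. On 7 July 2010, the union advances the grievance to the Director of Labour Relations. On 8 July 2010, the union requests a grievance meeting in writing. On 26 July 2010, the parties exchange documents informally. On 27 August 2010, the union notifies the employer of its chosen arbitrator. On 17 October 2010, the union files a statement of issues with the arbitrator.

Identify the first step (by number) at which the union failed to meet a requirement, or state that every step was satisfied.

Step 1: the window is 10–37 days after 4 April 2010 (when the grieved event occurs), so 14 April 2010 through 11 May 2010; done 10 May 2010, which is between those dates.
Step 2: 21 days after 10 May 2010 (when the written grievance is presented to the supervisor) is 31 May 2010; 13 May 2010 is within that limit.
Step 3: 58 days after 13 May 2010 (when the grievance is advanced to the department head) is 10 July 2010; completed 7 July 2010, before the deadline.
Step 4: 78 days after 7 July 2010 (when the grievance is advanced to the Director) is 23 September 2010; 8 July 2010 is within that limit.
Step 5: 55 days after 8 July 2010 (when a grievance meeting is requested) is 1 September 2010; 27 August 2010 is within that limit.
Step 6: the window is 12–42 days after 6 September 2010 (end of the 10-day objection period, which began when the arbitrator is named on 27 August 2010), so 18 September 2010 through 18 October 2010; 17 October 2010 falls inside that range.

None — every step was satisfied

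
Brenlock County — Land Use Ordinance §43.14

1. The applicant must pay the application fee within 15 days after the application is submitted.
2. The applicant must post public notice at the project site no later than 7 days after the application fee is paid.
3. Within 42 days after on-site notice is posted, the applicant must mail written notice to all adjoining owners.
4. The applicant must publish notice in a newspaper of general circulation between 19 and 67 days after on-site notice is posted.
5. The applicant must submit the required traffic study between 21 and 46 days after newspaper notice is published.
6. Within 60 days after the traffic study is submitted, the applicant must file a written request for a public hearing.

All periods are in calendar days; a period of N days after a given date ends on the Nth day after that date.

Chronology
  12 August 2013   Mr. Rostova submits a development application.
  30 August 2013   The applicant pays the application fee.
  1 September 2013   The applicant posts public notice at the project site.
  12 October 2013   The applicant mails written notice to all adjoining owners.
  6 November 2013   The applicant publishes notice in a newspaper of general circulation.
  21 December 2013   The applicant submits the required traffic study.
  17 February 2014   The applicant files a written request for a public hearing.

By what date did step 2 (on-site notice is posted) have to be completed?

6 September 2013

Step 2 runs from 30 August 2013, when the application fee is paid. 7 days after 30 August 2013 is 6 September 2013.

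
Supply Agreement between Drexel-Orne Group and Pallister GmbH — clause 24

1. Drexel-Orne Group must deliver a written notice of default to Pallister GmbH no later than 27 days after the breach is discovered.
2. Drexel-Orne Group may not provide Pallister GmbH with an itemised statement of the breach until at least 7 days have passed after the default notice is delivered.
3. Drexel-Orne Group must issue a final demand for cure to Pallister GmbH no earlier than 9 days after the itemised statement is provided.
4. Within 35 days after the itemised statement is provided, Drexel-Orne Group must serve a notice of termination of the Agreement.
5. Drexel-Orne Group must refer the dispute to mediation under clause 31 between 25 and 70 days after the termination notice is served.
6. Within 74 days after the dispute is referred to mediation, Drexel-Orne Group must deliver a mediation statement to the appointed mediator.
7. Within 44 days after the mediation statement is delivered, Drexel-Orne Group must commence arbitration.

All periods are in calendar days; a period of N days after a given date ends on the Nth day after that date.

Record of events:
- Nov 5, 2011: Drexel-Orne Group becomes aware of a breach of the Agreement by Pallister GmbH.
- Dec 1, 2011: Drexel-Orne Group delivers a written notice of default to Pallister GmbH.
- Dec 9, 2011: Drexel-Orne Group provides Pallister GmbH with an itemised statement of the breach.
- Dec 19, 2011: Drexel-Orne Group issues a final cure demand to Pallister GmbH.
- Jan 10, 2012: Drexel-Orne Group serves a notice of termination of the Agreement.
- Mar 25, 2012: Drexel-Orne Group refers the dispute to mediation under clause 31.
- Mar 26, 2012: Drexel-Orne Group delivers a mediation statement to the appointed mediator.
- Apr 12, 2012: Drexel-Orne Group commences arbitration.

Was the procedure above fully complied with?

Step 1 — counting 27 days from Nov 5, 2011 (when the breach is discovered) gives a deadline of Dec 2, 2011; done Dec 1, 2011 — timely.
Step 2 — must wait 7 days from Dec 1, 2011 (when the default notice is delivered), so not before Dec 8, 2011; Dec 9, 2011 is on or after that date.
Step 3 — must wait 9 days from Dec 9, 2011 (when the itemised statement is provided), so not before Dec 18, 2011; done Dec 19, 2011, after the minimum wait.
Step 4 — counting 35 days from Dec 9, 2011 (when the itemised statement is provided) gives a deadline of Jan 13, 2012; completed Jan 10, 2012, before the deadline.
Step 5 — 25 and 70 days from Jan 10, 2012 (when the termination notice is served) are Feb 4, 2012 and Mar 20, 2012 respectively; Mar 25, 2012 is 5 days past the end of the window.
No need to go further; step 5 was not satisfied.

No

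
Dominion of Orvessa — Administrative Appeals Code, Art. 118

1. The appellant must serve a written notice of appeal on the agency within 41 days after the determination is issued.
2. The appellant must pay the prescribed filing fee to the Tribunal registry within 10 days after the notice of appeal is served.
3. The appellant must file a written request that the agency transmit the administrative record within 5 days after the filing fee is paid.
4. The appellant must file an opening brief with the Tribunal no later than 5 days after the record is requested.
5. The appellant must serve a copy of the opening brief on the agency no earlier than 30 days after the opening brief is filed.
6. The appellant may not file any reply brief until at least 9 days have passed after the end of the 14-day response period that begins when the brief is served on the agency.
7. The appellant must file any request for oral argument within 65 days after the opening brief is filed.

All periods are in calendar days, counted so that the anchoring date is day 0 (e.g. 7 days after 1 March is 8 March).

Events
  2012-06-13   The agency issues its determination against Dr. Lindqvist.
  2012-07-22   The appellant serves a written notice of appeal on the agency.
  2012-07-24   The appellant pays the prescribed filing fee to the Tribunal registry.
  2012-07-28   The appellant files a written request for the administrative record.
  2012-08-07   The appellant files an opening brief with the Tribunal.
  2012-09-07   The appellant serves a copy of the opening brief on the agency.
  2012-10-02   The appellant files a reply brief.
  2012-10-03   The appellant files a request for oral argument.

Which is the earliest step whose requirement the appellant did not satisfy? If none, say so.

Step 4

Step 1 — counting 41 days from 2012-06-13 (when the determination is issued) gives a deadline of 2012-07-24; 2012-07-22 is within that limit.
Step 2 — counting 10 days from 2012-07-22 (when the notice of appeal is served) gives a deadline of 2012-08-01; 2012-07-24 is within that limit.
Step 3 — counting 5 days from 2012-07-24 (when the filing fee is paid) gives a deadline of 2012-07-29; completed 2012-07-28, before the deadline.
Step 4 — counting 5 days from 2012-07-28 (when the record is requested) gives a deadline of 2012-08-02; not done until 2012-08-07, 5 days after the deadline.
Later steps need not be reached.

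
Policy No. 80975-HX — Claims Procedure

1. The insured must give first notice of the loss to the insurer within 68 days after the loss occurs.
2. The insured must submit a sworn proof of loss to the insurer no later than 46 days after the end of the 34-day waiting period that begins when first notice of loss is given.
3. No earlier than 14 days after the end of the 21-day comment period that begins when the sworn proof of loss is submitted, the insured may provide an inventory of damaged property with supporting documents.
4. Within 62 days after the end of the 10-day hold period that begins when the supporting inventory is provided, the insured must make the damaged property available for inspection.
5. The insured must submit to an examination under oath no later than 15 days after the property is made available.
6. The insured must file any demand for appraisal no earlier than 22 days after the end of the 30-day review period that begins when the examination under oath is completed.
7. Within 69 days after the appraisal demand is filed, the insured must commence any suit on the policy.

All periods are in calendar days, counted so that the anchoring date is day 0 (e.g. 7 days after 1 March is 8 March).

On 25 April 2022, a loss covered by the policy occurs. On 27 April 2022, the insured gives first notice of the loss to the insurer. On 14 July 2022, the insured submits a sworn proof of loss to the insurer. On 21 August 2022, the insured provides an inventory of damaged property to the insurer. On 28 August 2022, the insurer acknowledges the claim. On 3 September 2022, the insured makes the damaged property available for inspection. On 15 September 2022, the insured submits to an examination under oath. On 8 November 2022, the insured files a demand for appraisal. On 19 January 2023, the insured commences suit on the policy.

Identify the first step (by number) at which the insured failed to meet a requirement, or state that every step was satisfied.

(1) due by 25 April 2022 + 68 days = 2 July 2022; 27 April 2022 is within that limit.
(2) due by 31 May 2022 + 46 days = 16 July 2022; done 14 July 2022 — timely.
(3) permitted from 4 August 2022 + 14 days = 18 August 2022 onward; done 21 August 2022 — permitted.
(4) due by 31 August 2022 + 62 days = 1 November 2022; done 3 September 2022 — timely.
(5) due by 3 September 2022 + 15 days = 18 September 2022; done 15 September 2022 — timely.
(6) permitted from 15 October 2022 + 22 days = 6 November 2022 onward; done 8 November 2022 — permitted.
(7) due by 8 November 2022 + 69 days = 16 January 2023; 19 January 2023 misses that deadline by 3 days.
The procedure was therefore not followed at step 7.

Step 7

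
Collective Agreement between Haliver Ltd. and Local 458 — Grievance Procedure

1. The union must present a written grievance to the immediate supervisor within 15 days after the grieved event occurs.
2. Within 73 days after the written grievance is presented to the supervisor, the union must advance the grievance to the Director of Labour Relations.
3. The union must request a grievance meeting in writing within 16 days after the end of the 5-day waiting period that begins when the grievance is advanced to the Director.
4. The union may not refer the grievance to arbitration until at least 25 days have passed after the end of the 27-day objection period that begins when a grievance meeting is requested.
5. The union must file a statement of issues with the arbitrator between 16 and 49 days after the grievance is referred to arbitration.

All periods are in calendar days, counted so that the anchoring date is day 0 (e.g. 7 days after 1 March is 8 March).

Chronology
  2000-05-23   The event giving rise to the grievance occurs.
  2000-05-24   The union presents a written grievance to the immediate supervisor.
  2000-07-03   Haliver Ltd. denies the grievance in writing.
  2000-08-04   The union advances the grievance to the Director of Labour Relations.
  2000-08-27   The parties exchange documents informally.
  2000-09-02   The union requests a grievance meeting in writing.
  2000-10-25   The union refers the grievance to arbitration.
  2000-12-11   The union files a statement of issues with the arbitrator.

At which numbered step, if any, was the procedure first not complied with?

Step 1: 15 days after 2000-05-23 (when the grieved event occurs) is 2000-06-07; done 2000-05-24 — timely.
Step 2: 73 days after 2000-05-24 (when the written grievance is presented to the supervisor) is 2000-08-05; completed 2000-08-04, before the deadline.
Step 3: 16 days after 2000-08-09 (end of the 5-day waiting period, which began when the grievance is advanced to the Director on 2000-08-04) is 2000-08-25; not done until 2000-09-02, 8 days after the deadline.
Later steps need not be reached.

Step 3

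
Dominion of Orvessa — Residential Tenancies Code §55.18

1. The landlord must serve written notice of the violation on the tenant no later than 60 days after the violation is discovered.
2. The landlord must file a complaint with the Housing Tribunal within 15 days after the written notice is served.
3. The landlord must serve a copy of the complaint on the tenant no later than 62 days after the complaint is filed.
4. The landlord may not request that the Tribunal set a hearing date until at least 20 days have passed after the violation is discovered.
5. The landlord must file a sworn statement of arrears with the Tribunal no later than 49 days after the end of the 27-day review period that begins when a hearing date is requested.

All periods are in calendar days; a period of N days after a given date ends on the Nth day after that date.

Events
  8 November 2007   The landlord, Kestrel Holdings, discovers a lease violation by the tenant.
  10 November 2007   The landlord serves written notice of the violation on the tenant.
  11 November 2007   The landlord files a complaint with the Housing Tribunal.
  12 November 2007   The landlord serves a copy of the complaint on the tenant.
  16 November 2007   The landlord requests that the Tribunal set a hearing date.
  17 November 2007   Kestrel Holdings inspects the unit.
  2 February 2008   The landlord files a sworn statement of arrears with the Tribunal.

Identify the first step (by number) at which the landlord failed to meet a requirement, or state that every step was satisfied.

(1) due by 8 November 2007 + 60 days = 7 January 2008; done 10 November 2007 — timely.
(2) due by 10 November 2007 + 15 days = 25 November 2007; done 11 November 2007 — timely.
(3) due by 11 November 2007 + 62 days = 12 January 2008; done 12 November 2007 — timely.
(4) permitted from 8 November 2007 + 20 days = 28 November 2007 onward; acted on 16 November 2007, 12 days prematurely.
The procedure was therefore not followed at step 4.

Step 4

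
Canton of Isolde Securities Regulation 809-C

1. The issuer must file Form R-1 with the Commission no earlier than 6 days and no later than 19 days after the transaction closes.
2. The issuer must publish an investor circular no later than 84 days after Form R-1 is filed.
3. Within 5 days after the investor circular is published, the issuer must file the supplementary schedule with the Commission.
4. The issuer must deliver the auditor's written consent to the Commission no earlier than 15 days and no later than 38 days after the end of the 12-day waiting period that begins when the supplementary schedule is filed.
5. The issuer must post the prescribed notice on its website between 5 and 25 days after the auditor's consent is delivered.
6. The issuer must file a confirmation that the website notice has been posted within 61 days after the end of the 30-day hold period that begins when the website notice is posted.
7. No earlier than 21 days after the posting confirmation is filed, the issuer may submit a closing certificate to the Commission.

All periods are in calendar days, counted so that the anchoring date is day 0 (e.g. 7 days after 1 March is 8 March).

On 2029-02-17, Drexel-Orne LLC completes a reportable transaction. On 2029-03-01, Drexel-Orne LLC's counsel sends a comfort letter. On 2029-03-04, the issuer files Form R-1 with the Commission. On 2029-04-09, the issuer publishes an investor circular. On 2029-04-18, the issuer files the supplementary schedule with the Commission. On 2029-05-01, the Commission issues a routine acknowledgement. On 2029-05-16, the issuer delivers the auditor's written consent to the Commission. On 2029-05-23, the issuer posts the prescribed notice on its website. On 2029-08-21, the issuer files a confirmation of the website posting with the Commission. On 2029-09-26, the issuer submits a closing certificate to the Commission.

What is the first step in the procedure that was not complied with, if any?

Step 3

(1) the permitted window runs from 2029-02-17 + 6 = 2029-02-23 to 2029-02-17 + 19 = 2029-03-08; done 2029-03-04 — within the window.
(2) due by 2029-03-04 + 84 days = 2029-05-27; done 2029-04-09 — timely.
(3) due by 2029-04-09 + 5 days = 2029-04-14; done 2029-04-18 — 4 days late.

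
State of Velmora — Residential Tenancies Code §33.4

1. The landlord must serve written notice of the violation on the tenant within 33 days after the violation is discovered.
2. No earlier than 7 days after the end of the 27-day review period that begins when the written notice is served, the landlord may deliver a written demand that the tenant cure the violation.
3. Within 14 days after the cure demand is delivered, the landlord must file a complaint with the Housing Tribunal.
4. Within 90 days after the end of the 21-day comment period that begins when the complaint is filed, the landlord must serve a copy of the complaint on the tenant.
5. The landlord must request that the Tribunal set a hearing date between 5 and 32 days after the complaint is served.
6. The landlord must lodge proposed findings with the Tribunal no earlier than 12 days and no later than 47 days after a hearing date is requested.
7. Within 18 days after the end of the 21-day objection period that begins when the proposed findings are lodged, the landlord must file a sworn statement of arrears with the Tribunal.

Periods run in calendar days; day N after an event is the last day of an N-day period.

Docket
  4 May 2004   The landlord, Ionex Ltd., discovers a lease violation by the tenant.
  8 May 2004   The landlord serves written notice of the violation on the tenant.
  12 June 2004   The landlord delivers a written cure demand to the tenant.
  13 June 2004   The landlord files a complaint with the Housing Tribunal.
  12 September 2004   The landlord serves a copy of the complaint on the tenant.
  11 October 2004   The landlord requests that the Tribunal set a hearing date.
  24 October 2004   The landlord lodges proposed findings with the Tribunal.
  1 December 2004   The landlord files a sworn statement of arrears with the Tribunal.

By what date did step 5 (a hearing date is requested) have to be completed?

Step 5 runs from 12 September 2004, when the complaint is served. The window is 5–32 days after 12 September 2004; it closes on 14 October 2004.

14 October 2004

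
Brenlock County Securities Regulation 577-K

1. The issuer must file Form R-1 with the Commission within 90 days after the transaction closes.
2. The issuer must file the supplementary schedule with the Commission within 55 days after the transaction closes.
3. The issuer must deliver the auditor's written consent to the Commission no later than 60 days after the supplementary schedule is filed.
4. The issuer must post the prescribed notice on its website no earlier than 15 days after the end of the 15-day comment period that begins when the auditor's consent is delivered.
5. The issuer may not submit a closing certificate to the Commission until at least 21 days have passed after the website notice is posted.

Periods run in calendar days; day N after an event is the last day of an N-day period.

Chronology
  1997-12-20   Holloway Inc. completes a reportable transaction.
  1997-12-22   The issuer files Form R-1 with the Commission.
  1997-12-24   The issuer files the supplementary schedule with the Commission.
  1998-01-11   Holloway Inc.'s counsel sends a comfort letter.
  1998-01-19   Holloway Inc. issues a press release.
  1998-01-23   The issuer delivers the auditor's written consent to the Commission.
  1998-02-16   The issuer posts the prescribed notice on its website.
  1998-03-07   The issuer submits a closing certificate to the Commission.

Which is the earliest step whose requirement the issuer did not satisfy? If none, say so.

Step 4

(1) due by 1997-12-20 + 90 days = 1998-03-20; done 1997-12-22 — timely.
(2) due by 1997-12-20 + 55 days = 1998-02-13; done 1997-12-24 — timely.
(3) due by 1997-12-24 + 60 days = 1998-02-22; completed 1998-01-23, before the deadline.
(4) permitted from 1998-02-07 + 15 days = 1998-02-22 onward; done 1998-02-16 — 6 days too early.
No need to go further; step 4 was not satisfied.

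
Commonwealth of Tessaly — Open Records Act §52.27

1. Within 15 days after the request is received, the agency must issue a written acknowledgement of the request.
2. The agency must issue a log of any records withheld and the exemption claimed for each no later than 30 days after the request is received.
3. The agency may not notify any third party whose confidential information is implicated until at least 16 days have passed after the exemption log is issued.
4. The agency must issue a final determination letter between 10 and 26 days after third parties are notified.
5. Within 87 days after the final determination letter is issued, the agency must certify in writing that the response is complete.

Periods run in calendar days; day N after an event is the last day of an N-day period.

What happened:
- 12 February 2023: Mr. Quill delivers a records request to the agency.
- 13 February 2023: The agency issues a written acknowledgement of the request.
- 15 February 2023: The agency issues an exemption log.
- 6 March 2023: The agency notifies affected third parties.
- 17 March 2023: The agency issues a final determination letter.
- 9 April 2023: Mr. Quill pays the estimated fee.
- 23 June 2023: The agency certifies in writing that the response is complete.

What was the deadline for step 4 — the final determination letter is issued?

Step 4 runs from 6 March 2023, when third parties are notified. The window is 10–26 days after 6 March 2023; it closes on 1 April 2023.

1 April 2023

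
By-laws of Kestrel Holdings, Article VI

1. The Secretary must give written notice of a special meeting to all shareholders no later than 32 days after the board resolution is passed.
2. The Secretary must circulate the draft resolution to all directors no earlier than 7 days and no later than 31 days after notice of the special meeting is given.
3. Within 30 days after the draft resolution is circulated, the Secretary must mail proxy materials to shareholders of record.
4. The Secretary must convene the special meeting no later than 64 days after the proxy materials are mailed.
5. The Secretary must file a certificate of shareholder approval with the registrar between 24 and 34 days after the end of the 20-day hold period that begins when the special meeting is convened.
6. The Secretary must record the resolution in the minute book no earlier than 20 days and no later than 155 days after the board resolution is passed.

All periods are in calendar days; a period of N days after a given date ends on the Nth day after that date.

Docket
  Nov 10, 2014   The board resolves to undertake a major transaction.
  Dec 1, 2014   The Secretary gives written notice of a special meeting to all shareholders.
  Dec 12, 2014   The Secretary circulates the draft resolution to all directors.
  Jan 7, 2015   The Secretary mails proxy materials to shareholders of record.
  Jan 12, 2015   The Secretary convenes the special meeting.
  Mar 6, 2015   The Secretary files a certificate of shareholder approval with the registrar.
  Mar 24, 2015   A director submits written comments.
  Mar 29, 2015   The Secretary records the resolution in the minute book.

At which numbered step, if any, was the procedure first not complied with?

None — every step was satisfied

Step 1: 32 days after Nov 10, 2014 (when the board resolution is passed) is Dec 12, 2014; Dec 1, 2014 is within that limit.
Step 2: the window is 7–31 days after Dec 1, 2014 (when notice of the special meeting is given), so Dec 8, 2014 through Jan 1, 2015; done Dec 12, 2014, which is between those dates.
Step 3: 30 days after Dec 12, 2014 (when the draft resolution is circulated) is Jan 11, 2015; done Jan 7, 2015 — timely.
Step 4: 64 days after Jan 7, 2015 (when the proxy materials are mailed) is Mar 12, 2015; completed Jan 12, 2015, before the deadline.
Step 5: the window is 24–34 days after Feb 1, 2015 (end of the 20-day hold period, which began when the special meeting is convened on Jan 12, 2015), so Feb 25, 2015 through Mar 7, 2015; Mar 6, 2015 falls inside that range.
Step 6: the window is 20–155 days after Nov 10, 2014 (when the board resolution is passed), so Nov 30, 2014 through Apr 14, 2015; Mar 29, 2015 falls inside that range.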